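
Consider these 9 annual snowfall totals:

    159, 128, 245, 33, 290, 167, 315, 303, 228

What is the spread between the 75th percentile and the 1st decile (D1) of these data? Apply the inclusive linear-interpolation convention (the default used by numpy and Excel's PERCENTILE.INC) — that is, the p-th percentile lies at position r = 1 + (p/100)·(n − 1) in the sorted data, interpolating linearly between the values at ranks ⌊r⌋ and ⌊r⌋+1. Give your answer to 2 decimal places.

Sorted: 33, 128, 159, 167, 228, 245, 290, 303, 315.
n = 9.
P10: r = 1.8; ranks 1–2 are 33, 128; interpolating gives 109.
P75: r = 7 (integer) → 290.
Difference: 290 − 109 = 181.

181.00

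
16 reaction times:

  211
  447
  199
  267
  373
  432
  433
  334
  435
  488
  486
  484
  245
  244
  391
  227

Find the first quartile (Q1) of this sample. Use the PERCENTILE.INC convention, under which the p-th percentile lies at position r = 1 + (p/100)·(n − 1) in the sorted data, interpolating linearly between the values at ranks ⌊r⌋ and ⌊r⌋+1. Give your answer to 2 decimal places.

Sorted: 199, 211, 227, 244, 245, 267, 334, 373, 391, 432, 433, 435, 447, 484, 486, 488.
n = 16.
r = 1 + (25/100)·(16 − 1) = 1 + 3.75 = 4.75.
Rank 4 is 244 and rank 5 is 245.
Interpolate: 244 + 0.75·(245 − 244) = 244 + 0.75·1 = 244.75.

244.75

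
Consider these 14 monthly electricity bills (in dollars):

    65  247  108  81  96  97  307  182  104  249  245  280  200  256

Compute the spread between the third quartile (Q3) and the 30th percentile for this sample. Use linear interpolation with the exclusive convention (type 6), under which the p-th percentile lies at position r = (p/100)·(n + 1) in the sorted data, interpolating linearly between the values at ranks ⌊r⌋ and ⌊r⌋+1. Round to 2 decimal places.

Sorted: 65, 81, 96, 97, 104, 108, 182, 200, 245, 247, 249, 256, 280, 307.
n = 14.
P30: r = 4.5; ranks 4–5 are 97, 104; interpolating gives 100.5.
P75: r = 11.25; ranks 11–12 are 249, 256; interpolating gives 250.75.
Difference: 250.75 − 100.5 = 150.25.

150.25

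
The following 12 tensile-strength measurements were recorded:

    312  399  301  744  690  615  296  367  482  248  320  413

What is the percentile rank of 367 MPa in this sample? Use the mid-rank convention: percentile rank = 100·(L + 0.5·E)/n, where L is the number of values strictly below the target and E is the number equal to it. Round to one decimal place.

Sorted: 248, 296, 301, 312, 320, 367, 399, 413, 482, 615, 690, 744.
Count below 367: L = 5; count equal: E = 1; n = 12.
Percentile rank = 100·(5 + 0.5·1)/12 = 100·5.5/12 = 45.83.

45.8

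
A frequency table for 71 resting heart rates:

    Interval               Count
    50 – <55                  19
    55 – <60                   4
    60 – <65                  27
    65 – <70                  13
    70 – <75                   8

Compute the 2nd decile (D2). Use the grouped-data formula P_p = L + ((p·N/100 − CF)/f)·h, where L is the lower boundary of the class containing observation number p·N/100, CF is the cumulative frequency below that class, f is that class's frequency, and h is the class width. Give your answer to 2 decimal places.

N = 71; target position k = 20/100 · 71 = 14.2.
Cumulative frequencies: 19, 23, 50, 63, 71.
Observation 14.2 falls in the class 50 – <55.
L = 50, CF = 0, f = 19, h = 5.
P20 = 50 + ((14.2 − 0)/19)·5 = 50 + 3.73684 = 53.7368.

53.74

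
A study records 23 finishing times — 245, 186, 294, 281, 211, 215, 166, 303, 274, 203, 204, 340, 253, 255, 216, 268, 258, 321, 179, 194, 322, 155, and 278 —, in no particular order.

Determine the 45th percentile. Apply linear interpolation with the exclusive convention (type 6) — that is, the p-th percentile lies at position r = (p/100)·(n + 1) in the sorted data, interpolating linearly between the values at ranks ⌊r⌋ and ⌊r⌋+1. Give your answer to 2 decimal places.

239.20

Sorted: 155, 166, 179, 186, 194, 203, 204, 211, 215, 216, 245, 253, 255, 258, 268, 274, 278, 281, 294, 303, 321, 322, 340.
n = 23.
r = (45/100)·(23 + 1) = 10.8.
Rank 10 is 216 and rank 11 is 245.
Interpolate: 216 + 0.8·(245 − 216) = 216 + 0.8·29 = 239.2.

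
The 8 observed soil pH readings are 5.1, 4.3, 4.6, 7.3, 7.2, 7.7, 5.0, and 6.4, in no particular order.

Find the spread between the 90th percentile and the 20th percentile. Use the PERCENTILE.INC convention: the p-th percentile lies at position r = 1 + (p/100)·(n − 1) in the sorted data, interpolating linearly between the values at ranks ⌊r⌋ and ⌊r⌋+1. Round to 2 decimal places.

Sorted: 4.3, 4.6, 5.0, 5.1, 6.4, 7.2, 7.3, 7.7.
n = 8.
P20: r = 2.4; ranks 2–3 are 4.6, 5.0; interpolating gives 4.76.
P90: r = 7.3; ranks 7–8 are 7.3, 7.7; interpolating gives 7.42.
Difference: 7.42 − 4.76 = 2.66.

2.66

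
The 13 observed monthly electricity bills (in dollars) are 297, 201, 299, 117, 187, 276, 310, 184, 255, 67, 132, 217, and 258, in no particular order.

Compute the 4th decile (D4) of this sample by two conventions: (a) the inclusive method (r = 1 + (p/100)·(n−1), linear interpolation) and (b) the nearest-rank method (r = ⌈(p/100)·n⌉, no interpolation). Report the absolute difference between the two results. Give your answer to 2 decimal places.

Sorted: 67, 117, 132, 184, 187, 201, 217, 255, 258, 276, 297, 299, 310.
n = 13.
(a) r = 5.8; between ranks 5 (187) and 6 (201): 198.2.
(b) the nearest-rank method: rank 6 → 201.
|198.2 − 201| = 2.8.

2.80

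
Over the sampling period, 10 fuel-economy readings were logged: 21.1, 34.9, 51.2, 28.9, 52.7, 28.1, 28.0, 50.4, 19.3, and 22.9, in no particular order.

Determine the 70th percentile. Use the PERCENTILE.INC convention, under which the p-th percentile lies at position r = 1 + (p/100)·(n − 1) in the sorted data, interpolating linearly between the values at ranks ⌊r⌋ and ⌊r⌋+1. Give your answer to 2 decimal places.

39.55

Sorted: 19.3, 21.1, 22.9, 28.0, 28.1, 28.9, 34.9, 50.4, 51.2, 52.7.
n = 10.
r = 1 + (70/100)·(10 − 1) = 1 + 6.3 = 7.3.
Rank 7 is 34.9 and rank 8 is 50.4.
Interpolate: 34.9 + 0.3·(50.4 − 34.9) = 34.9 + 0.3·15.5 = 39.55.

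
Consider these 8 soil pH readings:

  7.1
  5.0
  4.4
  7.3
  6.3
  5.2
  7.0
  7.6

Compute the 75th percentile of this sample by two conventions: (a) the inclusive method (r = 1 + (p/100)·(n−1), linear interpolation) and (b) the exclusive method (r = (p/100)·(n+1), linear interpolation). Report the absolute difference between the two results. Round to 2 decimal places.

0.10

Sorted: 4.4, 5.0, 5.2, 6.3, 7.0, 7.1, 7.3, 7.6.
n = 8.
(a) r = 6.25; between ranks 6 (7.1) and 7 (7.3): 7.15.
(b) r = 6.75; between ranks 6 (7.1) and 7 (7.3): 7.25.
|7.15 − 7.25| = 0.1.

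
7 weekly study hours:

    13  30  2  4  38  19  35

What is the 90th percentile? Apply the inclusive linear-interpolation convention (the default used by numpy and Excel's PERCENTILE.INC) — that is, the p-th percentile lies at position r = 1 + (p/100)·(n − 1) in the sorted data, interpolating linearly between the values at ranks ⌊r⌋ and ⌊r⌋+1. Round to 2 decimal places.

36.20

Sorted: 2, 4, 13, 19, 30, 35, 38.
n = 7.
r = 1 + (90/100)·(7 − 1) = 1 + 5.4 = 6.4.
Rank 6 is 35 and rank 7 is 38.
Interpolate: 35 + 0.4·(38 − 35) = 35 + 0.4·3 = 36.2.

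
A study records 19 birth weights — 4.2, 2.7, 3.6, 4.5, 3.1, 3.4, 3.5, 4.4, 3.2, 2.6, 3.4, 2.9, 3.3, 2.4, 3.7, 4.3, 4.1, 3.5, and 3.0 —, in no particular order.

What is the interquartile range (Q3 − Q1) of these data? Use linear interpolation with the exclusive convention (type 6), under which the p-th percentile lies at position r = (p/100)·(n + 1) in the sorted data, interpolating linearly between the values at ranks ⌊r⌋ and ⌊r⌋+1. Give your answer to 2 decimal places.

1.10

Sorted: 2.4, 2.6, 2.7, 2.9, 3.0, 3.1, 3.2, 3.3, 3.4, 3.4, 3.5, 3.5, 3.6, 3.7, 4.1, 4.2, 4.3, 4.4, 4.5.
n = 19.
P25: r = 5 (integer) → 3.
P75: r = 15 (integer) → 4.1.
Difference: 4.1 − 3 = 1.1.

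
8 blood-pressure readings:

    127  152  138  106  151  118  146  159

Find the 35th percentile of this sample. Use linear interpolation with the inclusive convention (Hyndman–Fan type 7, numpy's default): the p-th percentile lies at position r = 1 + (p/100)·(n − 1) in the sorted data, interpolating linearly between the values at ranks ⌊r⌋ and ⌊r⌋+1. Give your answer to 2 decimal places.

Sorted: 106, 118, 127, 138, 146, 151, 152, 159.
n = 8.
r = 1 + (35/100)·(8 − 1) = 1 + 2.45 = 3.45.
Rank 3 is 127 and rank 4 is 138.
Interpolate: 127 + 0.45·(138 − 127) = 127 + 0.45·11 = 131.95.

131.95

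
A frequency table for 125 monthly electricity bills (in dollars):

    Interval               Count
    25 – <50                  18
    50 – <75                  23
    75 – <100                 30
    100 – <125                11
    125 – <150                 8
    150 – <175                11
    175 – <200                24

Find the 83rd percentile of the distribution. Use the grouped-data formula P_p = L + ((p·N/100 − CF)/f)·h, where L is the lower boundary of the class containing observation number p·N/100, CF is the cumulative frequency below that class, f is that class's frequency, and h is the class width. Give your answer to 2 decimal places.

177.86

N = 125; target position k = 83/100 · 125 = 103.75.
Cumulative frequencies: 18, 41, 71, 82, 90, 101, 125.
Observation 103.75 falls in the class 175 – <200.
L = 175, CF = 101, f = 24, h = 25.
P83 = 175 + ((103.75 − 101)/24)·25 = 175 + 2.86458 = 177.865.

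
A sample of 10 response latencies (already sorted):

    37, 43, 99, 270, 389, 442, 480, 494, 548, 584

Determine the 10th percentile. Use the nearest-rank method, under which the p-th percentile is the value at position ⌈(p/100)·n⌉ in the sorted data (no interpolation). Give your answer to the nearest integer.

n = 10.
Position = ⌈10/100 · 10⌉ = ⌈1⌉ = 1.
The value at rank 1 is 37.

37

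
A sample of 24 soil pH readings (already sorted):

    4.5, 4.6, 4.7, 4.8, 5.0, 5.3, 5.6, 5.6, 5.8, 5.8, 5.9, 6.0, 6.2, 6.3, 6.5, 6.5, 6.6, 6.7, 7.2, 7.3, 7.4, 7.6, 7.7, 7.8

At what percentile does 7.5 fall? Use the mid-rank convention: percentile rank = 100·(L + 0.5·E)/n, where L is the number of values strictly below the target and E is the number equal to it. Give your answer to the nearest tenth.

87.5

Count below 7.5: L = 21; count equal: E = 0; n = 24.
Percentile rank = 100·(21 + 0.5·0)/24 = 100·21/24 = 87.5.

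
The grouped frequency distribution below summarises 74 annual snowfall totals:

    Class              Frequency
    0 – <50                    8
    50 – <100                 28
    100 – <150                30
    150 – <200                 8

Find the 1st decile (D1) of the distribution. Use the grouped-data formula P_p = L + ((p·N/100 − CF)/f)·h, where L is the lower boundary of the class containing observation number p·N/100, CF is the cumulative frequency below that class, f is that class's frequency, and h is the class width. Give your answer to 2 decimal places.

46.25

N = 74; target position k = 10/100 · 74 = 7.4.
Cumulative frequencies: 8, 36, 66, 74.
Observation 7.4 falls in the class 0 – <50.
L = 0, CF = 0, f = 8, h = 50.
P10 = 0 + ((7.4 − 0)/8)·50 = 0 + 46.25 = 46.25.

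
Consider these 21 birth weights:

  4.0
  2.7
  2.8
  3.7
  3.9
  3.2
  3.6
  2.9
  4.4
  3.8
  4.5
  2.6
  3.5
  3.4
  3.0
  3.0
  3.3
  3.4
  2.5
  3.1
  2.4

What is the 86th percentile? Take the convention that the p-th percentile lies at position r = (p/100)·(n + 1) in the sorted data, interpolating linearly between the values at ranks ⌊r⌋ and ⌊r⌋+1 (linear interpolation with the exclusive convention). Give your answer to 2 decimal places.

Sorted: 2.4, 2.5, 2.6, 2.7, 2.8, 2.9, 3.0, 3.0, 3.1, 3.2, 3.3, 3.4, 3.4, 3.5, 3.6, 3.7, 3.8, 3.9, 4.0, 4.4, 4.5.
n = 21.
r = (86/100)·(21 + 1) = 18.92.
Rank 18 is 3.9 and rank 19 is 4.0.
Interpolate: 3.9 + 0.92·(4.0 − 3.9) = 3.9 + 0.92·0.1 = 3.992.

3.99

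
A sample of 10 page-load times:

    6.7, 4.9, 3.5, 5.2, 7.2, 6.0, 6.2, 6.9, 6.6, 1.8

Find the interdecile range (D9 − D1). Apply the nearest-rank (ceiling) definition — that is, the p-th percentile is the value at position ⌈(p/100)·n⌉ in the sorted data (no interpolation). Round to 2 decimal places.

5.10

Sorted: 1.8, 3.5, 4.9, 5.2, 6.0, 6.2, 6.6, 6.7, 6.9, 7.2.
n = 10.
P10: rank ⌈10/100·10⌉ = 1 → 1.8.
P90: rank ⌈90/100·10⌉ = 9 → 6.9.
Difference: 6.9 − 1.8 = 5.1.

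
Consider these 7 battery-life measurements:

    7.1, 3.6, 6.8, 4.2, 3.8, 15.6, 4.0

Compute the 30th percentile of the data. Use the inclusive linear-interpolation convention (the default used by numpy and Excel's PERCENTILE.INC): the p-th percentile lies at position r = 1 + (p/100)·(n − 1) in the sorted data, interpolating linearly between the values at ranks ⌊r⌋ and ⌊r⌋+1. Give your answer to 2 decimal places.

3.96

Sorted: 3.6, 3.8, 4.0, 4.2, 6.8, 7.1, 15.6.
n = 7.
r = 1 + (30/100)·(7 − 1) = 1 + 1.8 = 2.8.
Rank 2 is 3.8 and rank 3 is 4.0.
Interpolate: 3.8 + 0.8·(4.0 − 3.8) = 3.8 + 0.8·0.2 = 3.96.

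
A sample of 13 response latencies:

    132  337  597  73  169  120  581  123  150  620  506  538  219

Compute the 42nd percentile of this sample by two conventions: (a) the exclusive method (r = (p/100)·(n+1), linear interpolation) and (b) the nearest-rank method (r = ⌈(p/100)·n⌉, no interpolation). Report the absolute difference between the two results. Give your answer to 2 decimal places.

Sorted: 73, 120, 123, 132, 150, 169, 219, 337, 506, 538, 581, 597, 620.
n = 13.
(a) r = 5.88; between ranks 5 (150) and 6 (169): 166.72.
(b) the nearest-rank method: rank 6 → 169.
|166.72 − 169| = 2.28.

2.28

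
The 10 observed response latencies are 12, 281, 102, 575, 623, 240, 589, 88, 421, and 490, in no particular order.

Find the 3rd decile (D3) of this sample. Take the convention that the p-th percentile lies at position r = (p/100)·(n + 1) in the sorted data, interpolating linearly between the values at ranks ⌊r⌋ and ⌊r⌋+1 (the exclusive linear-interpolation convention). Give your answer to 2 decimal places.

Sorted: 12, 88, 102, 240, 281, 421, 490, 575, 589, 623.
n = 10.
r = (30/100)·(10 + 1) = 3.3.
Rank 3 is 102 and rank 4 is 240.
Interpolate: 102 + 0.3·(240 − 102) = 102 + 0.3·138 = 143.4.

143.40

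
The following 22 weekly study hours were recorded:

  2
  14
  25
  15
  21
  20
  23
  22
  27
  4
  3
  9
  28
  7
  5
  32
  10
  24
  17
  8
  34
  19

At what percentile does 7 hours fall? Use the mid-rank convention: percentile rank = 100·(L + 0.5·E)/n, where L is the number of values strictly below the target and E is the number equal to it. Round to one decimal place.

20.5

Sorted: 2, 3, 4, 5, 7, 8, 9, 10, 14, 15, 17, 19, 20, 21, 22, 23, 24, 25, 27, 28, 32, 34.
Count below 7: L = 4; count equal: E = 1; n = 22.
Percentile rank = 100·(4 + 0.5·1)/22 = 100·4.5/22 = 20.45.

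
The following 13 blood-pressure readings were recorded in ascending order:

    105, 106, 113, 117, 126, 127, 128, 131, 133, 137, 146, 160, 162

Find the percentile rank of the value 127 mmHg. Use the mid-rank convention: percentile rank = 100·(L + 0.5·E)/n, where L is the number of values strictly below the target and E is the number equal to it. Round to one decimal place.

42.3

Count below 127: L = 5; count equal: E = 1; n = 13.
Percentile rank = 100·(5 + 0.5·1)/13 = 100·5.5/13 = 42.31.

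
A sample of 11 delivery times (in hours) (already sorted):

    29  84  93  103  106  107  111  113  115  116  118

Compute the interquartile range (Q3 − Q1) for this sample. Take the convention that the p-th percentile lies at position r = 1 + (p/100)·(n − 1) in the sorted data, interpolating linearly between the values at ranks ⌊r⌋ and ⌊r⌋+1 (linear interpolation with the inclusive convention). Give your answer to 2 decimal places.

n = 11.
P25: r = 3.5; ranks 3–4 are 93, 103; interpolating gives 98.
P75: r = 8.5; ranks 8–9 are 113, 115; interpolating gives 114.
Difference: 114 − 98 = 16.

16.00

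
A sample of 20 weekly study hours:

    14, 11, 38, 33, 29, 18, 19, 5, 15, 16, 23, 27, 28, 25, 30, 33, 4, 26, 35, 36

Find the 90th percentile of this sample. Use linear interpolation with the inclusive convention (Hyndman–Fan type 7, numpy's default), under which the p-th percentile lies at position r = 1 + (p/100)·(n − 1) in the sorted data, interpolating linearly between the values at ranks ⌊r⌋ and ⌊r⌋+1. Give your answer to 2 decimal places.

35.10

Sorted: 4, 5, 11, 14, 15, 16, 18, 19, 23, 25, 26, 27, 28, 29, 30, 33, 33, 35, 36, 38.
n = 20.
r = 1 + (90/100)·(20 − 1) = 1 + 17.1 = 18.1.
Rank 18 is 35 and rank 19 is 36.
Interpolate: 35 + 0.1·(36 − 35) = 35 + 0.1·1 = 35.1.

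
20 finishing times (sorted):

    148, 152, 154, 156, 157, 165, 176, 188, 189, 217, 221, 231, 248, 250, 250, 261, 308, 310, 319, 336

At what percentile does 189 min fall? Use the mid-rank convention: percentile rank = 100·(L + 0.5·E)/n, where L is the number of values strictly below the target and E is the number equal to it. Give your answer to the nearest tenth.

Count below 189: L = 8; count equal: E = 1; n = 20.
Percentile rank = 100·(8 + 0.5·1)/20 = 100·8.5/20 = 42.5.

42.5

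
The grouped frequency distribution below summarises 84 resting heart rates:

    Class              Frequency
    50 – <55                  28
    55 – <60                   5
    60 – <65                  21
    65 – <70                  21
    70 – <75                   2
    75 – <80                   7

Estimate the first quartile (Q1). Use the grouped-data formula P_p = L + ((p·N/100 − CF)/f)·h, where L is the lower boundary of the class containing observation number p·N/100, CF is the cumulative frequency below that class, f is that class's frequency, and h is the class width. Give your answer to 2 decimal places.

N = 84; target position k = 25/100 · 84 = 21.
Cumulative frequencies: 28, 33, 54, 75, 77, 84.
Observation 21 falls in the class 50 – <55.
L = 50, CF = 0, f = 28, h = 5.
P25 = 50 + ((21 − 0)/28)·5 = 50 + 3.75 = 53.75.

53.75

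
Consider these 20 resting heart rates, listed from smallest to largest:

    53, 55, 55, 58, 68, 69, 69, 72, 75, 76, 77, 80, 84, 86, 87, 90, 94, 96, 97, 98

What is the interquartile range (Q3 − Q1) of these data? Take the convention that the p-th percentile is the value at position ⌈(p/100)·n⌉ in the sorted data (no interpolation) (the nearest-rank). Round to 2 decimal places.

19.00

n = 20.
P25: rank ⌈25/100·20⌉ = 5 → 68.
P75: rank ⌈75/100·20⌉ = 15 → 87.
Difference: 87 − 68 = 19.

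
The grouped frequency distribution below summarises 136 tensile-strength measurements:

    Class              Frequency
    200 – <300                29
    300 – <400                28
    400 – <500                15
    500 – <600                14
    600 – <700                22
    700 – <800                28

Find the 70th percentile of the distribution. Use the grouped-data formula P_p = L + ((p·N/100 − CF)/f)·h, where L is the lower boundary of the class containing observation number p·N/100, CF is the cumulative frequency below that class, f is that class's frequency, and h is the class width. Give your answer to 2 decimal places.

641.82

N = 136; target position k = 70/100 · 136 = 95.2.
Cumulative frequencies: 29, 57, 72, 86, 108, 136.
Observation 95.2 falls in the class 600 – <700.
L = 600, CF = 86, f = 22, h = 100.
P70 = 600 + ((95.2 − 86)/22)·100 = 600 + 41.8182 = 641.818.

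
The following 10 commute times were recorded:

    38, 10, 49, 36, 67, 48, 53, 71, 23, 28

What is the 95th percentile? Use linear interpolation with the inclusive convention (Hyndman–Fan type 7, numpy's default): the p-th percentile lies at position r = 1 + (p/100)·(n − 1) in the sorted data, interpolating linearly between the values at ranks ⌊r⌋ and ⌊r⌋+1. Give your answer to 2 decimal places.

69.20

Sorted: 10, 23, 28, 36, 38, 48, 49, 53, 67, 71.
n = 10.
r = 1 + (95/100)·(10 − 1) = 1 + 8.55 = 9.55.
Rank 9 is 67 and rank 10 is 71.
Interpolate: 67 + 0.55·(71 − 67) = 67 + 0.55·4 = 69.2.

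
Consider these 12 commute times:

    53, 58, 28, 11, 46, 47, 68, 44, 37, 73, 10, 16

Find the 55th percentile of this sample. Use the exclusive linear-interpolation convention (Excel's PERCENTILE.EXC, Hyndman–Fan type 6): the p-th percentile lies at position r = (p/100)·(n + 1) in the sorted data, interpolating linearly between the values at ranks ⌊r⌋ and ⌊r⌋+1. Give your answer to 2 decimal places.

Sorted: 10, 11, 16, 28, 37, 44, 46, 47, 53, 58, 68, 73.
n = 12.
r = (55/100)·(12 + 1) = 7.15.
Rank 7 is 46 and rank 8 is 47.
Interpolate: 46 + 0.15·(47 − 46) = 46 + 0.15·1 = 46.15.

46.15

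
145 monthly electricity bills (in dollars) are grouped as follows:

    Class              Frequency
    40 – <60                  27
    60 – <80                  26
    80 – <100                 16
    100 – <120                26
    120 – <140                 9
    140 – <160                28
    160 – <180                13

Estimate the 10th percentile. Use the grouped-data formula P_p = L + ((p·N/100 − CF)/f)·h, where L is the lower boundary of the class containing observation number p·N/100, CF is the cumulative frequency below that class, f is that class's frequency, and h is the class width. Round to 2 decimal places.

50.74

N = 145; target position k = 10/100 · 145 = 14.5.
Cumulative frequencies: 27, 53, 69, 95, 104, 132, 145.
Observation 14.5 falls in the class 40 – <60.
L = 40, CF = 0, f = 27, h = 20.
P10 = 40 + ((14.5 − 0)/27)·20 = 40 + 10.7407 = 50.7407.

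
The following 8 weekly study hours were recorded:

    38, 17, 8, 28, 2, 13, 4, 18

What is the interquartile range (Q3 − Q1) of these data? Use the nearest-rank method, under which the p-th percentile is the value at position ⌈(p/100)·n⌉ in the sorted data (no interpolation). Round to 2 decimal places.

14.00

Sorted: 2, 4, 8, 13, 17, 18, 28, 38.
n = 8.
P25: rank ⌈25/100·8⌉ = 2 → 4.
P75: rank ⌈75/100·8⌉ = 6 → 18.
Difference: 18 − 4 = 14.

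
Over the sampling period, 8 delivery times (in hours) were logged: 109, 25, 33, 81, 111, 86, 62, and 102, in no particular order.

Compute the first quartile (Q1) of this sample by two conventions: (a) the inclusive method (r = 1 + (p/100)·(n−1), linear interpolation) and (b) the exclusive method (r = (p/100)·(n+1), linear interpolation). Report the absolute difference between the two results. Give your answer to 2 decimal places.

Sorted: 25, 33, 62, 81, 86, 102, 109, 111.
n = 8.
(a) r = 2.75; between ranks 2 (33) and 3 (62): 54.75.
(b) r = 2.25; between ranks 2 (33) and 3 (62): 40.25.
|54.75 − 40.25| = 14.5.

14.50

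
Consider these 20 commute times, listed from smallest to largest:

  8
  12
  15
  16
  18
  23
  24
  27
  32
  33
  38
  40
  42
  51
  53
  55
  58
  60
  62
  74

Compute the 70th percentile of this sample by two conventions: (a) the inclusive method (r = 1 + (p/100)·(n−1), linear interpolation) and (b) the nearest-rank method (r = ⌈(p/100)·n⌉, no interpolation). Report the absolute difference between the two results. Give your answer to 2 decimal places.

0.60

n = 20.
(a) r = 14.3; between ranks 14 (51) and 15 (53): 51.6.
(b) the nearest-rank method: rank 14 → 51.
|51.6 − 51| = 0.6.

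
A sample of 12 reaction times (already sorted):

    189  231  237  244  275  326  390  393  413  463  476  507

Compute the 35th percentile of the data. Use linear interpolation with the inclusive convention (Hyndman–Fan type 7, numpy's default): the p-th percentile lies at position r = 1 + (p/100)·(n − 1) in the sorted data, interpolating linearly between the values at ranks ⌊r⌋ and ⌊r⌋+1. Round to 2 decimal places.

270.35

n = 12.
r = 1 + (35/100)·(12 − 1) = 1 + 3.85 = 4.85.
Rank 4 is 244 and rank 5 is 275.
Interpolate: 244 + 0.85·(275 − 244) = 244 + 0.85·31 = 270.35.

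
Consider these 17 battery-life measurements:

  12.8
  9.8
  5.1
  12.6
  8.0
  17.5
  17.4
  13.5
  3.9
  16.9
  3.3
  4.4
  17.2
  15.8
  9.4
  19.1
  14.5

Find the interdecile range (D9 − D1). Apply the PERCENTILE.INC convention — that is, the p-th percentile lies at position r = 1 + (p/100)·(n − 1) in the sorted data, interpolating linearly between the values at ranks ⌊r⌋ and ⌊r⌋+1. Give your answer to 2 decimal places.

13.24

Sorted: 3.3, 3.9, 4.4, 5.1, 8.0, 9.4, 9.8, 12.6, 12.8, 13.5, 14.5, 15.8, 16.9, 17.2, 17.4, 17.5, 19.1.
n = 17.
P10: r = 2.6; ranks 2–3 are 3.9, 4.4; interpolating gives 4.2.
P90: r = 15.4; ranks 15–16 are 17.4, 17.5; interpolating gives 17.44.
Difference: 17.44 − 4.2 = 13.24.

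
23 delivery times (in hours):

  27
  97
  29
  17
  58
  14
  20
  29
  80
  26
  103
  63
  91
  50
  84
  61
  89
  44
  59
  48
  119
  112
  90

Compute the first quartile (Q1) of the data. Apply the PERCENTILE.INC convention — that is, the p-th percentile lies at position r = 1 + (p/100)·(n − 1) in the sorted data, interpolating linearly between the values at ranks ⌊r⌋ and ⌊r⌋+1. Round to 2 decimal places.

Sorted: 14, 17, 20, 26, 27, 29, 29, 44, 48, 50, 58, 59, 61, 63, 80, 84, 89, 90, 91, 97, 103, 112, 119.
n = 23.
r = 1 + (25/100)·(23 − 1) = 1 + 5.5 = 6.5.
Rank 6 is 29 and rank 7 is 29.
Interpolate: 29 + 0.5·(29 − 29) = 29 + 0.5·0 = 29.

29.00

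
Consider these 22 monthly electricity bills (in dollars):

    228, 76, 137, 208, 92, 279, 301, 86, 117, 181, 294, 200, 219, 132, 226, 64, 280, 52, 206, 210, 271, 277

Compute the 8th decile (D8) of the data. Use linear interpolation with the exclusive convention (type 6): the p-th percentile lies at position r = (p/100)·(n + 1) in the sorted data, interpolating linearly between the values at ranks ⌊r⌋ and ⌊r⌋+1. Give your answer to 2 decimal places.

Sorted: 52, 64, 76, 86, 92, 117, 132, 137, 181, 200, 206, 208, 210, 219, 226, 228, 271, 277, 279, 280, 294, 301.
n = 22.
r = (80/100)·(22 + 1) = 18.4.
Rank 18 is 277 and rank 19 is 279.
Interpolate: 277 + 0.4·(279 − 277) = 277 + 0.4·2 = 277.8.

277.80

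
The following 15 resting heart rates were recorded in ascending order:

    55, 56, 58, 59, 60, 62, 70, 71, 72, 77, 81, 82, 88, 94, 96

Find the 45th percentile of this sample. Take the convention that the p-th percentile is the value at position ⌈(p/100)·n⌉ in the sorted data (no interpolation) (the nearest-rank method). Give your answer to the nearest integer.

70

n = 15.
Position = ⌈45/100 · 15⌉ = ⌈6.75⌉ = 7.
The value at rank 7 is 70.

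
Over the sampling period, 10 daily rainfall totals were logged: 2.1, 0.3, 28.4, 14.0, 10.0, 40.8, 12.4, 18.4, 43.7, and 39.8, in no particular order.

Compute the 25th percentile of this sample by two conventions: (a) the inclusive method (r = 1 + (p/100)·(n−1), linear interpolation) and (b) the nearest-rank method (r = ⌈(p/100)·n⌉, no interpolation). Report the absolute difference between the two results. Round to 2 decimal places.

Sorted: 0.3, 2.1, 10.0, 12.4, 14.0, 18.4, 28.4, 39.8, 40.8, 43.7.
n = 10.
(a) r = 3.25; between ranks 3 (10.0) and 4 (12.4): 10.6.
(b) the nearest-rank method: rank 3 → 10.
|10.6 − 10| = 0.6.

0.60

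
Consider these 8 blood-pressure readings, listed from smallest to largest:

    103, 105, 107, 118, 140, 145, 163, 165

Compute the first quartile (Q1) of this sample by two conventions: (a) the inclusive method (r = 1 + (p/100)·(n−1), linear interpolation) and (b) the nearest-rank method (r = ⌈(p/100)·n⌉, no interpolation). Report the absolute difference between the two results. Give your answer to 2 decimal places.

n = 8.
(a) r = 2.75; between ranks 2 (105) and 3 (107): 106.5.
(b) the nearest-rank method: rank 2 → 105.
|106.5 − 105| = 1.5.

1.50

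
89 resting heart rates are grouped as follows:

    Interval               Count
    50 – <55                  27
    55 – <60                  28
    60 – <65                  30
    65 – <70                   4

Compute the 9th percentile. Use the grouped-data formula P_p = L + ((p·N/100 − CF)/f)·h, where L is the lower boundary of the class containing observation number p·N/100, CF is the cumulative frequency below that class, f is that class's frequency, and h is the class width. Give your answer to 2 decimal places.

51.48

N = 89; target position k = 9/100 · 89 = 8.01.
Cumulative frequencies: 27, 55, 85, 89.
Observation 8.01 falls in the class 50 – <55.
L = 50, CF = 0, f = 27, h = 5.
P9 = 50 + ((8.01 − 0)/27)·5 = 50 + 1.48333 = 51.4833.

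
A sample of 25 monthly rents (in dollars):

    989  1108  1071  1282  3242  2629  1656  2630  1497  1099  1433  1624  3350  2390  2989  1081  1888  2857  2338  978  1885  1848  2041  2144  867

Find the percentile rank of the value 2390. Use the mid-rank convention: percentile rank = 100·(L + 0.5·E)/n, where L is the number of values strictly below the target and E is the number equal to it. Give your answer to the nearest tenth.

74.0

Sorted: 867, 978, 989, 1071, 1081, 1099, 1108, 1282, 1433, 1497, 1624, 1656, 1848, 1885, 1888, 2041, 2144, 2338, 2390, 2629, 2630, 2857, 2989, 3242, 3350.
Count below 2390: L = 18; count equal: E = 1; n = 25.
Percentile rank = 100·(18 + 0.5·1)/25 = 100·18.5/25 = 74.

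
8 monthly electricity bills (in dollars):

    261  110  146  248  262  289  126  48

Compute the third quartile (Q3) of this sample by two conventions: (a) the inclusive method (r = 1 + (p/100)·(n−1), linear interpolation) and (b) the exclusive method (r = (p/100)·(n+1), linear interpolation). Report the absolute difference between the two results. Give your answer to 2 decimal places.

0.50

Sorted: 48, 110, 126, 146, 248, 261, 262, 289.
n = 8.
(a) r = 6.25; between ranks 6 (261) and 7 (262): 261.25.
(b) r = 6.75; between ranks 6 (261) and 7 (262): 261.75.
|261.25 − 261.75| = 0.5.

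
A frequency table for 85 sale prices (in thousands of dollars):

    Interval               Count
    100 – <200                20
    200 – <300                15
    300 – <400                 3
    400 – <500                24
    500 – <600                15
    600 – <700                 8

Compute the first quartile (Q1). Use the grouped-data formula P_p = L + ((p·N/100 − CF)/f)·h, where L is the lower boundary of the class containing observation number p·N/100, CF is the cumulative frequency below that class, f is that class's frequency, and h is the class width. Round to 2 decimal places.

N = 85; target position k = 25/100 · 85 = 21.25.
Cumulative frequencies: 20, 35, 38, 62, 77, 85.
Observation 21.25 falls in the class 200 – <300.
L = 200, CF = 20, f = 15, h = 100.
P25 = 200 + ((21.25 − 20)/15)·100 = 200 + 8.33333 = 208.333.

208.33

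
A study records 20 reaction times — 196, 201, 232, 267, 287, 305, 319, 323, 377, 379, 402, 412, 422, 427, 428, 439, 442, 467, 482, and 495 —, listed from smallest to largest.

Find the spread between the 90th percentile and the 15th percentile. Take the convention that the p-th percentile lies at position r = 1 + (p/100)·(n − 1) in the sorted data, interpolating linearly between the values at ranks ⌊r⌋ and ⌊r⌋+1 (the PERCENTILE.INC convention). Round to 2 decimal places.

n = 20.
P15: r = 3.85; ranks 3–4 are 232, 267; interpolating gives 261.75.
P90: r = 18.1; ranks 18–19 are 467, 482; interpolating gives 468.5.
Difference: 468.5 − 261.75 = 206.75.

206.75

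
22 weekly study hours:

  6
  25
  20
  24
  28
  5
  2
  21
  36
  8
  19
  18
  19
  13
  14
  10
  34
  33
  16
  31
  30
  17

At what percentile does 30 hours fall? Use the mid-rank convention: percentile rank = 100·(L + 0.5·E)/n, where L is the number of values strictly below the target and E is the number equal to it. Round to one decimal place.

79.5

Sorted: 2, 5, 6, 8, 10, 13, 14, 16, 17, 18, 19, 19, 20, 21, 24, 25, 28, 30, 31, 33, 34, 36.
Count below 30: L = 17; count equal: E = 1; n = 22.
Percentile rank = 100·(17 + 0.5·1)/22 = 100·17.5/22 = 79.55.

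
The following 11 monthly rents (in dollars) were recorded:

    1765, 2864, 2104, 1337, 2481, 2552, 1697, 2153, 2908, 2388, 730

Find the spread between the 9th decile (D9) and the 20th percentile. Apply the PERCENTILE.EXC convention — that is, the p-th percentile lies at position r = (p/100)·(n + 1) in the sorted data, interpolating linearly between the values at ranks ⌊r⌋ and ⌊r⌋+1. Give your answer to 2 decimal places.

1418.20

Sorted: 730, 1337, 1697, 1765, 2104, 2153, 2388, 2481, 2552, 2864, 2908.
n = 11.
P20: r = 2.4; ranks 2–3 are 1337, 1697; interpolating gives 1481.
P90: r = 10.8; ranks 10–11 are 2864, 2908; interpolating gives 2899.2.
Difference: 2899.2 − 1481 = 1418.2.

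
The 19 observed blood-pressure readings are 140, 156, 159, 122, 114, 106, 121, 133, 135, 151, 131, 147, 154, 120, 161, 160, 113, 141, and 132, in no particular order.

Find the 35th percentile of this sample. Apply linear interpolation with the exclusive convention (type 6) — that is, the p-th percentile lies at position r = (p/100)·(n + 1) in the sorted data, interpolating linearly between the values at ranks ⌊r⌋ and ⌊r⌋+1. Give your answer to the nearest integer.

131

Sorted: 106, 113, 114, 120, 121, 122, 131, 132, 133, 135, 140, 141, 147, 151, 154, 156, 159, 160, 161.
n = 19.
r = (35/100)·(19 + 1) = 7.
r is an integer, so P35 is the value at rank 7: 131.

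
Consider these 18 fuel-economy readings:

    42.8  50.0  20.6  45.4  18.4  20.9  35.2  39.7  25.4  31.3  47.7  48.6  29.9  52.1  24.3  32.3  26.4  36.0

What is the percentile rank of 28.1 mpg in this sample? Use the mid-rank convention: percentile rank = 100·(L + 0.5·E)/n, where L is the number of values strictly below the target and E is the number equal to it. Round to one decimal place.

Sorted: 18.4, 20.6, 20.9, 24.3, 25.4, 26.4, 29.9, 31.3, 32.3, 35.2, 36.0, 39.7, 42.8, 45.4, 47.7, 48.6, 50.0, 52.1.
Count below 28.1: L = 6; count equal: E = 0; n = 18.
Percentile rank = 100·(6 + 0.5·0)/18 = 100·6/18 = 33.33.

33.3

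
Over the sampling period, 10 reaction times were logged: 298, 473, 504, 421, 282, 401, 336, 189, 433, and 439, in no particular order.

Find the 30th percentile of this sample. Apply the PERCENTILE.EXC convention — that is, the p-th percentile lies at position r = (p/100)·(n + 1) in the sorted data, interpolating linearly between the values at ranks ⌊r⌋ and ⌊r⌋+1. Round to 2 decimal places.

309.40

Sorted: 189, 282, 298, 336, 401, 421, 433, 439, 473, 504.
n = 10.
r = (30/100)·(10 + 1) = 3.3.
Rank 3 is 298 and rank 4 is 336.
Interpolate: 298 + 0.3·(336 − 298) = 298 + 0.3·38 = 309.4.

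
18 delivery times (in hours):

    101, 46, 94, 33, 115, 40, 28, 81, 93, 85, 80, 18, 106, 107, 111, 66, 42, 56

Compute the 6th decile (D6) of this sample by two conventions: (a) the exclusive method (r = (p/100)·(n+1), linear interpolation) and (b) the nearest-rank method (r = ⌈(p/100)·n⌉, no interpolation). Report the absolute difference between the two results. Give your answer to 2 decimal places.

3.20

Sorted: 18, 28, 33, 40, 42, 46, 56, 66, 80, 81, 85, 93, 94, 101, 106, 107, 111, 115.
n = 18.
(a) r = 11.4; between ranks 11 (85) and 12 (93): 88.2.
(b) the nearest-rank method: rank 11 → 85.
|88.2 − 85| = 3.2.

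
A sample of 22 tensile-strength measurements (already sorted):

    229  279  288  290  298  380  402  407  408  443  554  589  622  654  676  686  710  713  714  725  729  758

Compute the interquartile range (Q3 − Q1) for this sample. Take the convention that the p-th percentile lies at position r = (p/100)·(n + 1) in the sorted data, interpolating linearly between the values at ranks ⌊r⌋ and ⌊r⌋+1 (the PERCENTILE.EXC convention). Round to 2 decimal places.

351.25

n = 22.
P25: r = 5.75; ranks 5–6 are 298, 380; interpolating gives 359.5.
P75: r = 17.25; ranks 17–18 are 710, 713; interpolating gives 710.75.
Difference: 710.75 − 359.5 = 351.25.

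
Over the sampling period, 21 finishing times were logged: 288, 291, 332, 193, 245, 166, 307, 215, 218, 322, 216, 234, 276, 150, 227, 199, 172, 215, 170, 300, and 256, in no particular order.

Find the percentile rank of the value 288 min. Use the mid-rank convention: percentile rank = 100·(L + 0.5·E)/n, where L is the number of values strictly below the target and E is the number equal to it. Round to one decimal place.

Sorted: 150, 166, 170, 172, 193, 199, 215, 215, 216, 218, 227, 234, 245, 256, 276, 288, 291, 300, 307, 322, 332.
Count below 288: L = 15; count equal: E = 1; n = 21.
Percentile rank = 100·(15 + 0.5·1)/21 = 100·15.5/21 = 73.81.

73.8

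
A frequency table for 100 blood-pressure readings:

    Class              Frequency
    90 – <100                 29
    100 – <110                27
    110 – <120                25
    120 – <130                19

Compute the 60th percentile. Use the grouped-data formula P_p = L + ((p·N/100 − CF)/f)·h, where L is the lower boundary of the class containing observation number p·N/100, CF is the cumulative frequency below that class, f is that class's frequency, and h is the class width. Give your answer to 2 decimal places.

N = 100; target position k = 60/100 · 100 = 60.
Cumulative frequencies: 29, 56, 81, 100.
Observation 60 falls in the class 110 – <120.
L = 110, CF = 56, f = 25, h = 10.
P60 = 110 + ((60 − 56)/25)·10 = 110 + 1.6 = 111.6.

111.60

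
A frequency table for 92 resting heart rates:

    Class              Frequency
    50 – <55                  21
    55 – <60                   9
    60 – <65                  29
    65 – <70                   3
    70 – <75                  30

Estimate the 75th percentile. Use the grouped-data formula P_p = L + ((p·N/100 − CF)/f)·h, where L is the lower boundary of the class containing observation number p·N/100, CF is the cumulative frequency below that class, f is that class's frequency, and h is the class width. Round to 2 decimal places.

71.17

N = 92; target position k = 75/100 · 92 = 69.
Cumulative frequencies: 21, 30, 59, 62, 92.
Observation 69 falls in the class 70 – <75.
L = 70, CF = 62, f = 30, h = 5.
P75 = 70 + ((69 − 62)/30)·5 = 70 + 1.16667 = 71.1667.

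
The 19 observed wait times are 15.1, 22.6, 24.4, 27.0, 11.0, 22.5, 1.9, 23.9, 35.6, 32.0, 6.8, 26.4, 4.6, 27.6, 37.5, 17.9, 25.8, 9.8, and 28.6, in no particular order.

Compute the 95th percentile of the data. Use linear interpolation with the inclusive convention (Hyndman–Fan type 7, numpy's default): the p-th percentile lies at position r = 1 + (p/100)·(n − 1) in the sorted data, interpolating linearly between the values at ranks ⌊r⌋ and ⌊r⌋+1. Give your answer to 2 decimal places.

35.79

Sorted: 1.9, 4.6, 6.8, 9.8, 11.0, 15.1, 17.9, 22.5, 22.6, 23.9, 24.4, 25.8, 26.4, 27.0, 27.6, 28.6, 32.0, 35.6, 37.5.
n = 19.
r = 1 + (95/100)·(19 − 1) = 1 + 17.1 = 18.1.
Rank 18 is 35.6 and rank 19 is 37.5.
Interpolate: 35.6 + 0.1·(37.5 − 35.6) = 35.6 + 0.1·1.9 = 35.79.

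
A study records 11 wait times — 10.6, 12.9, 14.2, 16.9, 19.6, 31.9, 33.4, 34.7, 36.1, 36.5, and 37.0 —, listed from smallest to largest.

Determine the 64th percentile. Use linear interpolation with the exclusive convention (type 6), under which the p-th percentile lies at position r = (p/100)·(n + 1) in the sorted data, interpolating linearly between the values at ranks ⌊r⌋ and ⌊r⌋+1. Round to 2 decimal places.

n = 11.
r = (64/100)·(11 + 1) = 7.68.
Rank 7 is 33.4 and rank 8 is 34.7.
Interpolate: 33.4 + 0.68·(34.7 − 33.4) = 33.4 + 0.68·1.3 = 34.284.

34.28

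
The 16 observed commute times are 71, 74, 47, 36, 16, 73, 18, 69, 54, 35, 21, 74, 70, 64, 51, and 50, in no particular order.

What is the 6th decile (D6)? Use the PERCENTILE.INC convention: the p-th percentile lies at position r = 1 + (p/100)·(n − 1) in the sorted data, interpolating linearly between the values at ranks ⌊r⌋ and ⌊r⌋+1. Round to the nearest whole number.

64

Sorted: 16, 18, 21, 35, 36, 47, 50, 51, 54, 64, 69, 70, 71, 73, 74, 74.
n = 16.
r = 1 + (60/100)·(16 − 1) = 1 + 9 = 10.
r is an integer, so P60 is the value at rank 10: 64.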